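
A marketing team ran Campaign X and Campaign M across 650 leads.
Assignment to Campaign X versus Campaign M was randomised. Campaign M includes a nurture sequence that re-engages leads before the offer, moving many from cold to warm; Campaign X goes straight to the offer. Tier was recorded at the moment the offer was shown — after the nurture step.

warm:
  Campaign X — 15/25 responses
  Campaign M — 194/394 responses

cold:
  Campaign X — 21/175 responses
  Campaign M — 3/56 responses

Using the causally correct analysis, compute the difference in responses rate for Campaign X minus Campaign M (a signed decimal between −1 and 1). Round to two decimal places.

-0.26

Engagement tier here is a post-treatment variable shaped by the campaign; conditioning on it would introduce bias rather than remove it. The overall comparison is the causal one.
The causal difference is the pooled difference: 0.180 − 0.438 = -0.258.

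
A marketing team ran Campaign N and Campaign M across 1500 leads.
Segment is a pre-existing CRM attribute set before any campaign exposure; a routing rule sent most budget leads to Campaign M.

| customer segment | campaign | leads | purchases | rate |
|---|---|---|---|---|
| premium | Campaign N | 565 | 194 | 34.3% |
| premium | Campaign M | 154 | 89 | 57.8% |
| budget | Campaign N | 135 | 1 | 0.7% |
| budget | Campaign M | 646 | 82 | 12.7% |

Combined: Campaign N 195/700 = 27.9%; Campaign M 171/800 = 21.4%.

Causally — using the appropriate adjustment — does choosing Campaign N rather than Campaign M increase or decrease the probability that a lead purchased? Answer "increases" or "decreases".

Campaign M is higher inside every customer segment stratum but Campaign N is higher in aggregate. Whether to stratify depends on how customer segment relates to the campaign.
Here customer segment is a common cause — it drives both which campaign a case falls under and the outcome. The crude comparison mixes populations; the stratum-specific rates are the causally relevant ones.
Within each level — premium: 34.3% vs 57.8%; budget: 0.7% vs 12.7% — Campaign M is higher every time.

decreases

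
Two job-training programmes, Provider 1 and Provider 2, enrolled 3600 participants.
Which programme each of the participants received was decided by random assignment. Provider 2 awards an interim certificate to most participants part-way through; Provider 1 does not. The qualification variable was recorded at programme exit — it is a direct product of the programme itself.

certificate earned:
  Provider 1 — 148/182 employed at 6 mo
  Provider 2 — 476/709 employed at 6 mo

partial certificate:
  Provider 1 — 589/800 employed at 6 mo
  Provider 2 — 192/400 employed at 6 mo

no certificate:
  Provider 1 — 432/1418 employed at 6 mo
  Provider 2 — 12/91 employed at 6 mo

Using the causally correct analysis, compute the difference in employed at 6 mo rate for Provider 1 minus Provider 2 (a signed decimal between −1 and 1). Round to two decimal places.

-0.08

Stratifying would compare programmes among participants the programmes themselves sorted into qualification attained during the programme groups — a form of selection on an intermediate. The unconditioned pooled rates give the total causal effect.
The causal difference is the pooled difference: 0.487 − 0.567 = -0.080.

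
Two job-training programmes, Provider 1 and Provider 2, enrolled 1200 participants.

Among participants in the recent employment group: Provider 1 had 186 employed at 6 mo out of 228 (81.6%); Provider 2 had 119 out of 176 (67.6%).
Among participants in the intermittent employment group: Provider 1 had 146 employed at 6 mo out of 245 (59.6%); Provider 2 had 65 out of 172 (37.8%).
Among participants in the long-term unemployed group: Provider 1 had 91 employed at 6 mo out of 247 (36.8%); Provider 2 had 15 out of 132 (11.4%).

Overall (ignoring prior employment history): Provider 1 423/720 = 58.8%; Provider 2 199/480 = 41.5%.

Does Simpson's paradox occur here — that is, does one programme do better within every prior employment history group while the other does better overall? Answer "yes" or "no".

no

Within each prior employment history level (recent employment 81.6% vs 67.6%; intermittent employment 59.6% vs 37.8%; long-term unemployed 36.8% vs 11.4%), Provider 1 has the higher rate every time. Pooled: 58.8% vs 41.5% — Provider 1 has the higher rate overall. They agree.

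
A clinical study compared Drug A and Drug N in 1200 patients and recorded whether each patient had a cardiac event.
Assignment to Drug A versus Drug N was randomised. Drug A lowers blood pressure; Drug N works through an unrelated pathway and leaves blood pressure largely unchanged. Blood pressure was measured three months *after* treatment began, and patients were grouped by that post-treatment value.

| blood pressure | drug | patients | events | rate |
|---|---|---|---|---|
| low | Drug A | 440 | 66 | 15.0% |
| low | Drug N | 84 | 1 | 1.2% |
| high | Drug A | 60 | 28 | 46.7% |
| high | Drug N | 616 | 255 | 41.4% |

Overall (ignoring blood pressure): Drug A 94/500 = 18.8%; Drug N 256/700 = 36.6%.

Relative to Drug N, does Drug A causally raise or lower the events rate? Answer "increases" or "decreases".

The blood pressure-specific comparison favours Drug N throughout, but the pooled figures favour Drug A. The question is whether to condition on blood pressure.
Because the drug influences blood pressure, blood pressure is a post-treatment mediator, not a confounder. Stratifying on it would bias the estimate; the causal effect is the crude pooled difference.
Pooled: Drug A 18.8% vs Drug N 36.6%; Drug A is lower overall.

decreases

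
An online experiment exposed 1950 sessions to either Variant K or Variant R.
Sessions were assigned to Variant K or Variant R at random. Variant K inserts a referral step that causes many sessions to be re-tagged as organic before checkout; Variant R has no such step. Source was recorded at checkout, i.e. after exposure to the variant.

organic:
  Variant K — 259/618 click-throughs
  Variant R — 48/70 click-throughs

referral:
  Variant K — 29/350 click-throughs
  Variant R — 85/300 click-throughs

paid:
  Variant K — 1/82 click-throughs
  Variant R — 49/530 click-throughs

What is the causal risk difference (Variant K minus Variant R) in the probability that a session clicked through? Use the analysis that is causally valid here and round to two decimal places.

+0.07

The traffic source-specific comparison favours Variant R throughout, but the pooled figures favour Variant K. The question is whether to condition on traffic source.
Because the variant influences traffic source, traffic source is a post-treatment mediator, not a confounder. Stratifying on it would bias the estimate; the causal effect is the crude pooled difference.
The causal difference is the pooled difference: 0.275 − 0.202 = +0.073.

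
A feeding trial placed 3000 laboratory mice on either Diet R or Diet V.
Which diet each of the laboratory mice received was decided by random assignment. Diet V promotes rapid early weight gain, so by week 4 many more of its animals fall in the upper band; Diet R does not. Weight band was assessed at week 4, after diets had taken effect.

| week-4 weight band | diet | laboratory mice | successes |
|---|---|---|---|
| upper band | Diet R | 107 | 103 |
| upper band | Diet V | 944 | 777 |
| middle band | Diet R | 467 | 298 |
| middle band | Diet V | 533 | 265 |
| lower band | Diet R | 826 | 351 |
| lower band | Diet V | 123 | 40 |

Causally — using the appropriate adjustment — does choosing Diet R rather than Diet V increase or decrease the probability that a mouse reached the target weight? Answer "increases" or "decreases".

decreases

Diet R is higher inside every week-4 weight band stratum but Diet V is higher in aggregate. Whether to stratify depends on how week-4 weight band relates to the diet.
Week-4 weight band here is a post-treatment variable shaped by the diet; conditioning on it would introduce bias rather than remove it. The overall comparison is the causal one.
Pooled: Diet R 53.7% vs Diet V 67.6%; Diet V is higher overall.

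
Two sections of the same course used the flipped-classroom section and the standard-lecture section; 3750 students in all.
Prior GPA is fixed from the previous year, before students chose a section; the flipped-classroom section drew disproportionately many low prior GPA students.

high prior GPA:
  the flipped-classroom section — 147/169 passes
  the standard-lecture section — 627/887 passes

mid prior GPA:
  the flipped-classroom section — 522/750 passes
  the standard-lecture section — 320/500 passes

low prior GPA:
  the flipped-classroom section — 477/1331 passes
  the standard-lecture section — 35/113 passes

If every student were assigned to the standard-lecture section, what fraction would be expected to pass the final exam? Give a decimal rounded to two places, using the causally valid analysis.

The imbalance in prior GPA band arose from how students were allocated, not from anything the teaching method did; and prior GPA band independently affects the outcome. The pooled gap is confounded — condition on prior GPA band.
Standardising the standard-lecture section to the population prior GPA band mix: 0.282·627/887 + 0.333·320/500 + 0.385·35/113 = 0.532.

0.53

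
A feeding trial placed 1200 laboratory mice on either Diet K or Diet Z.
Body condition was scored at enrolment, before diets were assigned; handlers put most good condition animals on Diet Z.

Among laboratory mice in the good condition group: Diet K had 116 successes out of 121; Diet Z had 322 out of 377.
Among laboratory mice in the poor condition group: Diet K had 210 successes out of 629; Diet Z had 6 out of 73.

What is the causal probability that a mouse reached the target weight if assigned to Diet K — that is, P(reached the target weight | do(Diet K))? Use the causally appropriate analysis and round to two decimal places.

0.59

Since starting body condition is a pre-existing factor (not a product of the diet) and it affects the outcome on its own, it is a confounder. The stratified rates, not the pooled rate, identify the causal effect.
Standardising Diet K to the population starting body condition mix: 0.415·116/121 + 0.585·210/629 = 0.593.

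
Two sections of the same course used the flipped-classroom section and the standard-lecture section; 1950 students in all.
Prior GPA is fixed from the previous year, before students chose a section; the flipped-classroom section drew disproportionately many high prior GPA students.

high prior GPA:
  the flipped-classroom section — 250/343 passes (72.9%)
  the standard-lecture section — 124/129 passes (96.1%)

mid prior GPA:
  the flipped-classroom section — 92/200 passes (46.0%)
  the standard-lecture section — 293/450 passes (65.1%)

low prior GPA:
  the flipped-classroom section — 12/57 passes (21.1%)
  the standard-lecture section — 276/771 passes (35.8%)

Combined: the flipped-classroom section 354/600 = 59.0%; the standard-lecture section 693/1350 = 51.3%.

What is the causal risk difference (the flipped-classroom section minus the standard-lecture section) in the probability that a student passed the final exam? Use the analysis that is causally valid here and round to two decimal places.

-0.18

Here prior GPA band is a common cause — it drives both which teaching method a case falls under and the outcome. The crude comparison mixes populations; the stratum-specific rates are the causally relevant ones.
Adjusting over the population distribution of prior GPA band: 0.242·(0.729−0.961) + 0.333·(0.460−0.651) + 0.425·(0.211−0.358) = -0.183.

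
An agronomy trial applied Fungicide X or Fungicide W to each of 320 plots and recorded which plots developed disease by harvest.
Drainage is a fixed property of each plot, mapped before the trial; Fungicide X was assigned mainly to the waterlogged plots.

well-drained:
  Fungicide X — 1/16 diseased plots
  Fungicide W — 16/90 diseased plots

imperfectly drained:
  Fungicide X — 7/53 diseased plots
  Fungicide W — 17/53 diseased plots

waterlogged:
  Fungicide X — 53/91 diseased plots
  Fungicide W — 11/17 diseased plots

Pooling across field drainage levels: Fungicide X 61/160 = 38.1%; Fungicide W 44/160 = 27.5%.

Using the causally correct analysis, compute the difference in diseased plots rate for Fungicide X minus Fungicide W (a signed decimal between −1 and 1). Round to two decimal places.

-0.12

Here field drainage is a common cause — it drives both which fungicide a case falls under and the outcome. The crude comparison mixes populations; the stratum-specific rates are the causally relevant ones.
Adjusting over the population distribution of field drainage: 0.331·(0.062−0.178) + 0.331·(0.132−0.321) + 0.338·(0.582−0.647) = -0.123.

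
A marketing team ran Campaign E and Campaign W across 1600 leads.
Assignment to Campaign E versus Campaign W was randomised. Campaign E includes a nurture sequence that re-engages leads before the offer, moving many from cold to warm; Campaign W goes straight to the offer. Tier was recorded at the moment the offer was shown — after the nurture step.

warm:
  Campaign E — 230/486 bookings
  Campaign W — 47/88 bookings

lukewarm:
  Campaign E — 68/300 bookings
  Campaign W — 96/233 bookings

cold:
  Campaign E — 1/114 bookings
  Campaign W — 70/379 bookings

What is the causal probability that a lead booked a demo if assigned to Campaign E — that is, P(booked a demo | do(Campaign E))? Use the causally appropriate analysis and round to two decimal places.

Within every engagement tier level Campaign W has the higher rate, yet pooled Campaign E does — Simpson's reversal.
Because the campaign influences engagement tier, engagement tier is a post-treatment mediator, not a confounder. Stratifying on it would bias the estimate; the causal effect is the crude pooled difference.
So P(outcome | do(Campaign E)) is just the pooled rate for Campaign E: 299/900 = 0.332.

0.33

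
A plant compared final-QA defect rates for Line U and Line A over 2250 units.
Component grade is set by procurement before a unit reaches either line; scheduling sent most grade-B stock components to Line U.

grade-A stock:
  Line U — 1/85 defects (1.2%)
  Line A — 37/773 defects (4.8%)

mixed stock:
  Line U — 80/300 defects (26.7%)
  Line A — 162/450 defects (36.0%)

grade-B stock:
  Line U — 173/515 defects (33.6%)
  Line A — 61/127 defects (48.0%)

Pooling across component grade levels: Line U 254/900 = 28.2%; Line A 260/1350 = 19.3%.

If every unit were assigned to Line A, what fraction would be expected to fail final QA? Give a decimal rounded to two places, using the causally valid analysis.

0.28

The imbalance in component grade arose from how units were allocated, not from anything the line did; and component grade independently affects the outcome. The pooled gap is confounded — condition on component grade.
Standardising Line A to the population component grade mix: 0.381·37/773 + 0.333·162/450 + 0.285·61/127 = 0.275.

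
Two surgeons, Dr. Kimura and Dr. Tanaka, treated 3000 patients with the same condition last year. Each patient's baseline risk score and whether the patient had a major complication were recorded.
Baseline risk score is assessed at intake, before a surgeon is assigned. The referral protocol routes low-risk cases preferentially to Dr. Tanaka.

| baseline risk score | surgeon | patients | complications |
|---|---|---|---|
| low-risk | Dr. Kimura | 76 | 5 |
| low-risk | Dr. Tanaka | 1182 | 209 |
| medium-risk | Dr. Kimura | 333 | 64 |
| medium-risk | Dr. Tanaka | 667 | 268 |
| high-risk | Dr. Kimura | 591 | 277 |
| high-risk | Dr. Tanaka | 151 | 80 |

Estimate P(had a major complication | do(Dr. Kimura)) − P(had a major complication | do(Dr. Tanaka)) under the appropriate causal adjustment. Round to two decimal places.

The imbalance in baseline risk score arose from how patients were allocated, not from anything the surgeon did; and baseline risk score independently affects the outcome. The pooled gap is confounded — condition on baseline risk score.
Adjusting over the population distribution of baseline risk score: 0.419·(0.066−0.177) + 0.333·(0.192−0.402) + 0.247·(0.469−0.530) = -0.132.

-0.13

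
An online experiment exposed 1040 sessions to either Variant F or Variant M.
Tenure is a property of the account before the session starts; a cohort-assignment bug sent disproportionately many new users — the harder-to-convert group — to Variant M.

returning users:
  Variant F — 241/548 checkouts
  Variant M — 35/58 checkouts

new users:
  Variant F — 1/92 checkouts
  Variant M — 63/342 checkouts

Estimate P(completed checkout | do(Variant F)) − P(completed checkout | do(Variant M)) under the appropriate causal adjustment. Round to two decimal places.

-0.17

The user tenure-specific comparison favours Variant M throughout, but the pooled figures favour Variant F. The question is whether to condition on user tenure.
User tenure is set before the variant has any effect — it is not caused by the variant — and it independently drives the outcome. That makes it a confounder, so the causal comparison is within user tenure levels.
Adjusting over the population distribution of user tenure: 0.583·(0.440−0.603) + 0.417·(0.011−0.184) = -0.168.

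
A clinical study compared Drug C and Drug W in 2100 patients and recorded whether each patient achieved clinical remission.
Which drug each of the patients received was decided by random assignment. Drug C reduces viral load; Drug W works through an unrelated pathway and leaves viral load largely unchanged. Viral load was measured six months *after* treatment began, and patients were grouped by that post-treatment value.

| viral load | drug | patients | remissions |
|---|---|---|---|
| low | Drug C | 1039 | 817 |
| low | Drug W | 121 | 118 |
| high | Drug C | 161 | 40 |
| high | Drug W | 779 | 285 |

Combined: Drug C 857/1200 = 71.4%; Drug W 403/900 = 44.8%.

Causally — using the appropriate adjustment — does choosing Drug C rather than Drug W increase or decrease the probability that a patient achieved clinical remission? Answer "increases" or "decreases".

The stratified and pooled comparisons disagree (Drug W wins within each viral load; Drug C wins overall), so the answer turns on the causal role of viral load.
Stratifying would compare drugs among patients the drugs themselves sorted into viral load groups — a form of selection on an intermediate. The unconditioned pooled rates give the total causal effect.
Pooled: Drug C 71.4% vs Drug W 44.8%; Drug C is higher overall.

increases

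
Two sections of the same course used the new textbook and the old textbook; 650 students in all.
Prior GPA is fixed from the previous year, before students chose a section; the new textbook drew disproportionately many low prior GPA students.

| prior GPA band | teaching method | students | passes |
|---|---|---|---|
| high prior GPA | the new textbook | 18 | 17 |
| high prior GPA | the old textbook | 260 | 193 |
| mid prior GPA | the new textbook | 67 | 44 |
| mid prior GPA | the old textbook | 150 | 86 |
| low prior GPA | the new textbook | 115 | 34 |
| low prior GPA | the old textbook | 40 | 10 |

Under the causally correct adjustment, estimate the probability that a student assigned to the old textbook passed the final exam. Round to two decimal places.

The stratified and pooled comparisons disagree (the new textbook wins within each prior GPA band; the old textbook wins overall), so the answer turns on the causal role of prior GPA band.
Prior GPA band differs across teaching methods for reasons unrelated to any effect of the teaching method itself, and it separately predicts the outcome — a classic confounder. We must compare within prior GPA band levels.
Standardising the old textbook to the population prior GPA band mix: 0.428·193/260 + 0.334·86/150 + 0.238·10/40 = 0.568.

0.57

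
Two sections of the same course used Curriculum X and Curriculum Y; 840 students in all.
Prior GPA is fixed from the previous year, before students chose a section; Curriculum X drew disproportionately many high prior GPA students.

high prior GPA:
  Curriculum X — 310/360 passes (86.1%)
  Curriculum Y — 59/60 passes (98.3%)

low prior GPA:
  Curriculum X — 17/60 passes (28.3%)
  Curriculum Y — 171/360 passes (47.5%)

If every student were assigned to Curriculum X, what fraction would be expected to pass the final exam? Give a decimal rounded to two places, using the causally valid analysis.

The prior GPA band-specific comparison favours Curriculum Y throughout, but the pooled figures favour Curriculum X. The question is whether to condition on prior GPA band.
Prior GPA band satisfies the back-door criterion: it is not a descendant of the teaching method, and it blocks the spurious path from teaching method to outcome. Adjusting for it (i.e., using the within-prior GPA band rates) gives the causal effect.
Standardising Curriculum X to the population prior GPA band mix: 0.500·310/360 + 0.500·17/60 = 0.572.

0.57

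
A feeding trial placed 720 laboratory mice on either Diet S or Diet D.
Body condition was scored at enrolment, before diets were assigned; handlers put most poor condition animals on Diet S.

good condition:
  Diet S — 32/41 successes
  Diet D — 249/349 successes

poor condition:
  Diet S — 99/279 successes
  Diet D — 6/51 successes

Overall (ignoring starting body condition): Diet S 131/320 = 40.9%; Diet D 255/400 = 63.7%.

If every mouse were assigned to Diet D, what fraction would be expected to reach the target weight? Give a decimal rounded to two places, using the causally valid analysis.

The stratified and pooled comparisons disagree (Diet S wins within each starting body condition; Diet D wins overall), so the answer turns on the causal role of starting body condition.
Starting body condition is set before the diet has any effect — it is not caused by the diet — and it independently drives the outcome. That makes it a confounder, so the causal comparison is within starting body condition levels.
Standardising Diet D to the population starting body condition mix: 0.542·249/349 + 0.458·6/51 = 0.440.

0.44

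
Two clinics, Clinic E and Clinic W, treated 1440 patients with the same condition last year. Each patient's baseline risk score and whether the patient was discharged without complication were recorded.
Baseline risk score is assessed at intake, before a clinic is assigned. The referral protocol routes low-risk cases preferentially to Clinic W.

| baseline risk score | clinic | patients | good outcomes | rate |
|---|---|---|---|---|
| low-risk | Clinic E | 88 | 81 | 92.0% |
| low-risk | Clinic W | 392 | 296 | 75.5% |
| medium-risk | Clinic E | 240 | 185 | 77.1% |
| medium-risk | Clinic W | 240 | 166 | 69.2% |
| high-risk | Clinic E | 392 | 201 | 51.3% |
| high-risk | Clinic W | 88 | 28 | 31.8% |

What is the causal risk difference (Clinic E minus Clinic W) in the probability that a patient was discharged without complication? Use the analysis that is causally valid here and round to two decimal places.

Since baseline risk score is a pre-existing factor (not a product of the clinic) and it affects the outcome on its own, it is a confounder. The stratified rates, not the pooled rate, identify the causal effect.
Adjusting over the population distribution of baseline risk score: 0.333·(0.920−0.755) + 0.333·(0.771−0.692) + 0.333·(0.513−0.318) = +0.146.

+0.15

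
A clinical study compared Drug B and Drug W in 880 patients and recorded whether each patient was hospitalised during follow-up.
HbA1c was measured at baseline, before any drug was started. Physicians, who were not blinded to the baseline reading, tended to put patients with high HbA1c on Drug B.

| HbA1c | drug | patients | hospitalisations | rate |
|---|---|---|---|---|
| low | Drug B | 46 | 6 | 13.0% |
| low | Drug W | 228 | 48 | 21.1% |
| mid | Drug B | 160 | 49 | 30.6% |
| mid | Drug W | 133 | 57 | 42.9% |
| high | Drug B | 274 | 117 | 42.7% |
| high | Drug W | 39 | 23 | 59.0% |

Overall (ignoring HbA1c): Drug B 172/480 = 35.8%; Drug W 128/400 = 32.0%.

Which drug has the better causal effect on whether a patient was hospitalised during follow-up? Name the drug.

Drug B

Drug B is lower inside every HbA1c stratum but Drug W is lower in aggregate. Whether to stratify depends on how HbA1c relates to the drug.
HbA1c satisfies the back-door criterion: it is not a descendant of the drug, and it blocks the spurious path from drug to outcome. Adjusting for it (i.e., using the within-HbA1c rates) gives the causal effect.
Within each level — low: 13.0% vs 21.1%; mid: 30.6% vs 42.9%; high: 42.7% vs 59.0% — Drug B is lower every time.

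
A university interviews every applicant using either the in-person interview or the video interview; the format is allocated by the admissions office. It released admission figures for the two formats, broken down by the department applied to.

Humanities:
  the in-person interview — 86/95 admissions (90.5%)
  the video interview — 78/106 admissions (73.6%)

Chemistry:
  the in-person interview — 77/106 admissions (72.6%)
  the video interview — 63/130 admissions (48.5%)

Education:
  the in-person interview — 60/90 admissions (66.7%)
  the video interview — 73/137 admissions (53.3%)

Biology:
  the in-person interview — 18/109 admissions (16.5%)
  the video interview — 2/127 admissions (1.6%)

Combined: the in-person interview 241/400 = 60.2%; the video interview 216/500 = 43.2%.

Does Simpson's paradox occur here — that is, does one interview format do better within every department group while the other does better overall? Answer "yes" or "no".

no

Within each department level (Humanities 90.5% vs 73.6%; Chemistry 72.6% vs 48.5%; Education 66.7% vs 53.3%; Biology 16.5% vs 1.6%), the in-person interview has the higher rate every time. Pooled: 60.2% vs 43.2% — the in-person interview has the higher rate overall. They agree.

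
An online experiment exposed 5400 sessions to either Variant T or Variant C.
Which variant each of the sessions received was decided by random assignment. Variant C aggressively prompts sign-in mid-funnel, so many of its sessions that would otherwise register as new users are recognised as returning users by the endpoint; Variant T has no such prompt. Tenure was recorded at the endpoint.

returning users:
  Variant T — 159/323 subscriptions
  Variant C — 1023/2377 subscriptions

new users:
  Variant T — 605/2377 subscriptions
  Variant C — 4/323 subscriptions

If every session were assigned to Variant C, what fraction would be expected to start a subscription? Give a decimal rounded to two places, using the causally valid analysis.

0.38

User tenure lies on the pathway variant → user tenure → outcome, so adjusting for it blocks the indirect effect. For the total causal effect of variant, use the unadjusted pooled rates.
So P(outcome | do(Variant C)) is just the pooled rate for Variant C: 1027/2700 = 0.380.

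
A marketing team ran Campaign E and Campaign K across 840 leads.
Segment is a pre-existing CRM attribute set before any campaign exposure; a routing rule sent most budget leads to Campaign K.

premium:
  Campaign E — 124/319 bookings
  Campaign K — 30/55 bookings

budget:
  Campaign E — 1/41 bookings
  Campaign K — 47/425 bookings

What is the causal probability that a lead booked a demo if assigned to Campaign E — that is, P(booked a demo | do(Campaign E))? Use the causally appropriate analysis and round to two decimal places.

Nothing the campaign does changes customer segment; the imbalance is an allocation artefact. With customer segment also predicting the outcome, the pooled figure is confounded, and the within-stratum comparison is the causal one.
Standardising Campaign E to the population customer segment mix: 0.445·124/319 + 0.555·1/41 = 0.187.

0.19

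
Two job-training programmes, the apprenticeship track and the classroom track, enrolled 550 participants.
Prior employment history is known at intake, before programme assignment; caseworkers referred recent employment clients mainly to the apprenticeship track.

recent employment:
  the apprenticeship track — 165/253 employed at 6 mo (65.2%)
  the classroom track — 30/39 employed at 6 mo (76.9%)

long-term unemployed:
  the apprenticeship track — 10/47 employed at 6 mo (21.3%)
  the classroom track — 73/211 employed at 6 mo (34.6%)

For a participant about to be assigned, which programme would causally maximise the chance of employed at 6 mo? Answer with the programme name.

The stratified and pooled comparisons disagree (the classroom track wins within each prior employment history; the apprenticeship track wins overall), so the answer turns on the causal role of prior employment history.
Prior employment history is set before the programme has any effect — it is not caused by the programme — and it independently drives the outcome. That makes it a confounder, so the causal comparison is within prior employment history levels.
Within each level — recent employment: 65.2% vs 76.9%; long-term unemployed: 21.3% vs 34.6% — the classroom track is higher every time.

the classroom track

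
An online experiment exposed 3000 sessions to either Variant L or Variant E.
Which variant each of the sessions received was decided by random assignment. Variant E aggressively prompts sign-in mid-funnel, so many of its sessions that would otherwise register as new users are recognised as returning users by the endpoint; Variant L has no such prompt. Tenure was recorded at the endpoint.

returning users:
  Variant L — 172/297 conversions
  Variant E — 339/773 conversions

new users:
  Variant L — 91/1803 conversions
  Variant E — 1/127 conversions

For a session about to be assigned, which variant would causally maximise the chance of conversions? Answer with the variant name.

User tenure is recorded after the variant and is itself shifted by it — it sits on the causal path from variant to outcome. Conditioning on a mediator would strip out part of the effect we want; the pooled comparison gives the total causal effect.
Pooled: Variant L 12.5% vs Variant E 37.8%; Variant E is higher overall.

Variant E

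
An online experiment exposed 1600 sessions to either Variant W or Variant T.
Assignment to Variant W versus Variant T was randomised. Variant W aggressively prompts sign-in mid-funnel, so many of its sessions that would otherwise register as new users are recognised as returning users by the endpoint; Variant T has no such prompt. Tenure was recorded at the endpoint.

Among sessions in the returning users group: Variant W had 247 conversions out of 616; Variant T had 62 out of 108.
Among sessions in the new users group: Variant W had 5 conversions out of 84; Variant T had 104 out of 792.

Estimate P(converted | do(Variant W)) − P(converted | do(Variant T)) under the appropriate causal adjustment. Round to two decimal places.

The user tenure-specific comparison favours Variant T throughout, but the pooled figures favour Variant W. The question is whether to condition on user tenure.
User tenure is downstream of the variant. One should not condition on a consequence of treatment, so the overall rates are the right comparison.
The causal difference is the pooled difference: 0.360 − 0.184 = +0.176.

+0.18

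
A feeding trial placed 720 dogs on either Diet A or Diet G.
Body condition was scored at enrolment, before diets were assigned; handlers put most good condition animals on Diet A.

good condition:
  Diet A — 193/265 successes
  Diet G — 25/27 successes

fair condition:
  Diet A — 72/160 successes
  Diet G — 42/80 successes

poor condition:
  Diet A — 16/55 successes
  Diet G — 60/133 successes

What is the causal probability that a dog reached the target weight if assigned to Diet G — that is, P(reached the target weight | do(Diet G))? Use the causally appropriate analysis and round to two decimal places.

Diet G is higher inside every starting body condition stratum but Diet A is higher in aggregate. Whether to stratify depends on how starting body condition relates to the diet.
Since starting body condition is a pre-existing factor (not a product of the diet) and it affects the outcome on its own, it is a confounder. The stratified rates, not the pooled rate, identify the causal effect.
Standardising Diet G to the population starting body condition mix: 0.406·25/27 + 0.333·42/80 + 0.261·60/133 = 0.668.

0.67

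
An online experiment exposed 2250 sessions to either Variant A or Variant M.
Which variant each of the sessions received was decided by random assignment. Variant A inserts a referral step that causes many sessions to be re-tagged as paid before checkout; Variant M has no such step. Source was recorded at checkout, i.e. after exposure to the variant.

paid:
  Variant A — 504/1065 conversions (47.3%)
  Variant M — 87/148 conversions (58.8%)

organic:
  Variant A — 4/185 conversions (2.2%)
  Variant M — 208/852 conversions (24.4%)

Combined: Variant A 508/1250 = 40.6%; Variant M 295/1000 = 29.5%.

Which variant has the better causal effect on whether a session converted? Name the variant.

The traffic source-specific comparison favours Variant M throughout, but the pooled figures favour Variant A. The question is whether to condition on traffic source.
The distribution of traffic source is itself part of what the variant does — it is an intermediate outcome. Holding it fixed would remove that part of the effect; the total effect is the pooled difference.
Pooled: Variant A 40.6% vs Variant M 29.5%; Variant A is higher overall.

Variant A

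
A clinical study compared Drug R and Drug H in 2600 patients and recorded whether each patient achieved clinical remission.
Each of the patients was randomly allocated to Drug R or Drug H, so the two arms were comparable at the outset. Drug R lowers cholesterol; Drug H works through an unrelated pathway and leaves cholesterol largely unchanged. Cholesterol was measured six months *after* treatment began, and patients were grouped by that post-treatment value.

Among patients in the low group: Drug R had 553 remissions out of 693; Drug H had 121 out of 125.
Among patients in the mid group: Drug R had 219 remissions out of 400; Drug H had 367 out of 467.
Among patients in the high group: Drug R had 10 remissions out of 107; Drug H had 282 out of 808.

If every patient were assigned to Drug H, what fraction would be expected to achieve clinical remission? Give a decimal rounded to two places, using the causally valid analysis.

0.55

Drug H is higher inside every cholesterol stratum but Drug R is higher in aggregate. Whether to stratify depends on how cholesterol relates to the drug.
Cholesterol here is a post-treatment variable shaped by the drug; conditioning on it would introduce bias rather than remove it. The overall comparison is the causal one.
So P(outcome | do(Drug H)) is just the pooled rate for Drug H: 770/1400 = 0.550.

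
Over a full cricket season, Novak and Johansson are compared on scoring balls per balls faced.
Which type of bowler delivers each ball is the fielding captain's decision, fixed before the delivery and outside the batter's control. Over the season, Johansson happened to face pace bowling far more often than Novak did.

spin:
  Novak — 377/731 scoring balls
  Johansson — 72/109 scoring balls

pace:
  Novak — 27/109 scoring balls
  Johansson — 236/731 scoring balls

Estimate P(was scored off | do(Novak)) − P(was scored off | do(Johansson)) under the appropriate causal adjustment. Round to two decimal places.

Johansson is higher inside every bowling type stratum but Novak is higher in aggregate. Whether to stratify depends on how bowling type relates to the player.
Bowling type satisfies the back-door criterion: it is not a descendant of the player, and it blocks the spurious path from player to outcome. Adjusting for it (i.e., using the within-bowling type rates) gives the causal effect.
Adjusting over the population distribution of bowling type: 0.500·(0.516−0.661) + 0.500·(0.248−0.323) = -0.110.

-0.11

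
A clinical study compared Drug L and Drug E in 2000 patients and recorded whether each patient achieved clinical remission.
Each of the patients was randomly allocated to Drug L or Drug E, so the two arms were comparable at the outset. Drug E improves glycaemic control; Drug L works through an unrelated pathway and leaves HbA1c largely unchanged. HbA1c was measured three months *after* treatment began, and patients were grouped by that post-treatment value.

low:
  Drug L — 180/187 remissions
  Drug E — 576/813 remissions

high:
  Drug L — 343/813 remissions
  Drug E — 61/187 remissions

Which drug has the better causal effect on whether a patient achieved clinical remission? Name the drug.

Drug E

The HbA1c-specific comparison favours Drug L throughout, but the pooled figures favour Drug E. The question is whether to condition on HbA1c.
HbA1c is recorded after the drug and is itself shifted by it — it sits on the causal path from drug to outcome. Conditioning on a mediator would strip out part of the effect we want; the pooled comparison gives the total causal effect.
Pooled: Drug L 52.3% vs Drug E 63.7%; Drug E is higher overall.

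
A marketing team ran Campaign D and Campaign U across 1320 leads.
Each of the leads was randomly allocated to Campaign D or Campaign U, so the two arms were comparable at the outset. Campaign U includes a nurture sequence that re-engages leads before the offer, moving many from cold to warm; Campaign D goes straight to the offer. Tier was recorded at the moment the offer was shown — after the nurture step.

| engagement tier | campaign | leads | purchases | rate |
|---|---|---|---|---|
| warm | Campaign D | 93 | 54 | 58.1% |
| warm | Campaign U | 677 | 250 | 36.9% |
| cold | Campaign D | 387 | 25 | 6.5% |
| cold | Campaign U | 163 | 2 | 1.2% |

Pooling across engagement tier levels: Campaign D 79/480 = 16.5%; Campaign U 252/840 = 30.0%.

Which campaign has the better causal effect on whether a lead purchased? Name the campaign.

Campaign U

Stratifying would compare campaigns among leads the campaigns themselves sorted into engagement tier groups — a form of selection on an intermediate. The unconditioned pooled rates give the total causal effect.
Pooled: Campaign D 16.5% vs Campaign U 30.0%; Campaign U is higher overall.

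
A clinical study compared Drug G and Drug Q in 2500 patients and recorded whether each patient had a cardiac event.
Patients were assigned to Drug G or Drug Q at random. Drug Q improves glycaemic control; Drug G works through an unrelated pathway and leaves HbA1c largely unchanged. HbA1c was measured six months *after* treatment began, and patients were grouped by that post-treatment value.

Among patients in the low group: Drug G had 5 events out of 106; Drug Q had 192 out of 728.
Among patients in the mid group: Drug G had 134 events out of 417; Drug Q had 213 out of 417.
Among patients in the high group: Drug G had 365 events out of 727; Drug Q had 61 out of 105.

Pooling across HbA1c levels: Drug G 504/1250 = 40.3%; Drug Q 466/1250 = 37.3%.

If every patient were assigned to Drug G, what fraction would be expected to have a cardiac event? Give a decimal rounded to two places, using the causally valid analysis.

Drug G is lower inside every HbA1c stratum but Drug Q is lower in aggregate. Whether to stratify depends on how HbA1c relates to the drug.
Because the drug influences HbA1c, HbA1c is a post-treatment mediator, not a confounder. Stratifying on it would bias the estimate; the causal effect is the crude pooled difference.
So P(outcome | do(Drug G)) is just the pooled rate for Drug G: 504/1250 = 0.403.

0.40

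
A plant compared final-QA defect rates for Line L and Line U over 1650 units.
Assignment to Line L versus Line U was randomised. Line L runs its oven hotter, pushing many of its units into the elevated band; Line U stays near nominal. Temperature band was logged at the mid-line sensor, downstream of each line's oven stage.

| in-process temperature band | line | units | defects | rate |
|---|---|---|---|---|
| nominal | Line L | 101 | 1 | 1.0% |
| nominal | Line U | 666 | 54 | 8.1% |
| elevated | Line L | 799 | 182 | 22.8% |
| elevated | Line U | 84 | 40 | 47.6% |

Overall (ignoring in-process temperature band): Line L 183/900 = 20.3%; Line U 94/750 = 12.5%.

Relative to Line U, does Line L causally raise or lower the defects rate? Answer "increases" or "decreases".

increases

In-process temperature band lies on the pathway line → in-process temperature band → outcome, so adjusting for it blocks the indirect effect. For the total causal effect of line, use the unadjusted pooled rates.
Pooled: Line L 20.3% vs Line U 12.5%; Line U is lower overall.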